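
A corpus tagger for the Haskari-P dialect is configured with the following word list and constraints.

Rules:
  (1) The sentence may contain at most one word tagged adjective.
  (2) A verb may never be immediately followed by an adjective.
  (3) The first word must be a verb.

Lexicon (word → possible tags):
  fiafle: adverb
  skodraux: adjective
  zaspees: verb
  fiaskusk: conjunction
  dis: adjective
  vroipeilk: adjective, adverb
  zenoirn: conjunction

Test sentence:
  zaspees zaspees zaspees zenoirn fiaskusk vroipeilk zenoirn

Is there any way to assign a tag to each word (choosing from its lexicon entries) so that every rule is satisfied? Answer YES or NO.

Candidates per position — 1:zaspees {verb}; 2:zaspees {verb}; 3:zaspees {verb}; 4:zenoirn {conjunction}; 5:fiaskusk {conjunction}; 6:vroipeilk {adjective,adverb}; 7:zenoirn {conjunction}.
One satisfying assignment: verb verb verb conjunction conjunction adjective conjunction.
Checking: rule 1 ✓; rule 2 ✓; rule 3 ✓.

YES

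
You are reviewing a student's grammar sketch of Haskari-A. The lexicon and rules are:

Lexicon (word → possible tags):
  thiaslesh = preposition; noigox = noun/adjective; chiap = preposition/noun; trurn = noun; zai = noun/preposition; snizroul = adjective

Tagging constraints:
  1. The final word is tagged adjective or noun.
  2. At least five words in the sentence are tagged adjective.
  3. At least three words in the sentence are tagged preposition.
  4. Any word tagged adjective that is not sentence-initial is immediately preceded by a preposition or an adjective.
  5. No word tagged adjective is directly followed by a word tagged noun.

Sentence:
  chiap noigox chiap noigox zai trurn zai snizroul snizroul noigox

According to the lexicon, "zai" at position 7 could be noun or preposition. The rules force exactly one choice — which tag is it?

preposition

Candidates per position — 1:chiap {preposition,noun}; 2:noigox {noun,adjective}; 3:chiap {preposition,noun}; 4:noigox {noun,adjective}; 5:zai {noun,preposition}; 6:trurn {noun}; 7:zai {noun,preposition}; 8:snizroul {adjective}; 9:snizroul {adjective}; 10:noigox {noun,adjective}.
If word 2 were noun, no tagging could satisfy rule 2; so word 2 is adjective.
If word 3 were noun, no tagging could satisfy rule 5; so word 3 is preposition.
If word 4 were noun, no tagging could satisfy rule 2; so word 4 is adjective.
If word 5 were noun, no tagging could satisfy rule 5; so word 5 is preposition.
If word 7 were noun, no tagging could satisfy rule 4; so word 7 is preposition.
If word 10 were noun, no tagging could satisfy rule 2; so word 10 is adjective.
If word 1 were noun, no tagging could satisfy rule 4; so word 1 is preposition.
The only consistent sequence is: preposition adjective preposition adjective preposition noun preposition adjective adjective adjective.
Checking: rule 1 satisfied; rule 2 satisfied; rule 3 satisfied; rule 4 satisfied; rule 5 satisfied.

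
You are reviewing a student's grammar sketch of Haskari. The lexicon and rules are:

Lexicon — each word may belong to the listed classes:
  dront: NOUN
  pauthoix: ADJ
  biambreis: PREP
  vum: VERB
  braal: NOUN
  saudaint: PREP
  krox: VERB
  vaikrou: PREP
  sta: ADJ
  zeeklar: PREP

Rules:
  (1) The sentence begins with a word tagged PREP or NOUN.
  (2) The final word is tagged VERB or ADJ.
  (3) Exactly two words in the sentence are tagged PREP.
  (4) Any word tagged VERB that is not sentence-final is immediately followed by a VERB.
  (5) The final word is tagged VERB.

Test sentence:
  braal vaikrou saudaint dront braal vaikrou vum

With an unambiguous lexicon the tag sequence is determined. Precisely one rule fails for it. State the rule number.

3

Fixed tagging: NOUN PREP PREP NOUN NOUN PREP VERB.
Rule check: R1 ok, R2 ok, R3 fails, R4 ok, R5 ok.
Only rule 3 fails.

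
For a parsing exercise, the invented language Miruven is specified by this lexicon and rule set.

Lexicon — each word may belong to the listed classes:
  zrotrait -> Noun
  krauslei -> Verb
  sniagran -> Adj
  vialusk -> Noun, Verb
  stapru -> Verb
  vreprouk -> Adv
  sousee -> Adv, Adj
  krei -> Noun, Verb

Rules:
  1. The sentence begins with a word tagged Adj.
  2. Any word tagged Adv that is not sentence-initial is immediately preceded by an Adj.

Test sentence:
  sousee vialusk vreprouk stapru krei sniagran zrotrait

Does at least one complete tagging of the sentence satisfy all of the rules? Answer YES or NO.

Candidates per position — 1:sousee {Adv,Adj}; 2:vialusk {Noun,Verb}; 3:vreprouk {Adv}; 4:stapru {Verb}; 5:krei {Noun,Verb}; 6:sniagran {Adj}; 7:zrotrait {Noun}.
Rule 2 cannot be satisfied by any choice of tags from the lexicon.
So there is no consistent tagging.

NO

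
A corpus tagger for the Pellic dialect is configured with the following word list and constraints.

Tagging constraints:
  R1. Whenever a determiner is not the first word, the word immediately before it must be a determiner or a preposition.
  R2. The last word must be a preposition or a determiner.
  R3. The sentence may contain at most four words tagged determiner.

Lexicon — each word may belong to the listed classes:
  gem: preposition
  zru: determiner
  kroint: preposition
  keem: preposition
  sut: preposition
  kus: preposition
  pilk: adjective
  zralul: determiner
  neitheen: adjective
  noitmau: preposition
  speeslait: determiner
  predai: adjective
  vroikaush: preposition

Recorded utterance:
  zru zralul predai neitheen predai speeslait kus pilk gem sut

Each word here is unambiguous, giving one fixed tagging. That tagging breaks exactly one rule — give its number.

Fixed tagging: determiner determiner adjective adjective adjective determiner preposition adjective preposition preposition.
Applying the rules: R1 fail, R2 pass, R3 pass.
Only rule 1 fails.

1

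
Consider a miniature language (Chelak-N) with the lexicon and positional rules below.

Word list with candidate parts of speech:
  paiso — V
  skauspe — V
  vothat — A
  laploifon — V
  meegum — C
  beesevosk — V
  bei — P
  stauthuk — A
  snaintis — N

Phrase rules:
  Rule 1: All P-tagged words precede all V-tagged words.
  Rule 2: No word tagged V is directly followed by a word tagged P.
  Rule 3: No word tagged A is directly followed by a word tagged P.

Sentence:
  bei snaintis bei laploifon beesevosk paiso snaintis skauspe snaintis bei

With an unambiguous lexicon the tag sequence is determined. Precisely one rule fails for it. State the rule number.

1

Fixed tagging: P N P V V V N V N P.
Applying the rules: R1 fail, R2 pass, R3 pass.
Only rule 1 fails.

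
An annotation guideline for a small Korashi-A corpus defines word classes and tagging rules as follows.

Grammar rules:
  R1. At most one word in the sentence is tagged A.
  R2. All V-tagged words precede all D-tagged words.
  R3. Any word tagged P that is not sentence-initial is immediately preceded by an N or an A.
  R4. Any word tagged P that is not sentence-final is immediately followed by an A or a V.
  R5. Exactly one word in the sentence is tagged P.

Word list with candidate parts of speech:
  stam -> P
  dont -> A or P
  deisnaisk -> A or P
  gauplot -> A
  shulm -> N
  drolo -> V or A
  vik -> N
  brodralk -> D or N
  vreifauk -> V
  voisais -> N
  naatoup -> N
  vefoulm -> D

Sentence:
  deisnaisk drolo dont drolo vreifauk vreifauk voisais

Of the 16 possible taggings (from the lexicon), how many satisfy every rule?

Candidates per position — 1:deisnaisk {A,P}; 2:drolo {V,A}; 3:dont {A,P}; 4:drolo {V,A}; 5:vreifauk {V}; 6:vreifauk {V}; 7:voisais {N}.
There are 16 candidate sequences in total.
The sequences that satisfy every rule: P V A V V V N.
Count = 1.

1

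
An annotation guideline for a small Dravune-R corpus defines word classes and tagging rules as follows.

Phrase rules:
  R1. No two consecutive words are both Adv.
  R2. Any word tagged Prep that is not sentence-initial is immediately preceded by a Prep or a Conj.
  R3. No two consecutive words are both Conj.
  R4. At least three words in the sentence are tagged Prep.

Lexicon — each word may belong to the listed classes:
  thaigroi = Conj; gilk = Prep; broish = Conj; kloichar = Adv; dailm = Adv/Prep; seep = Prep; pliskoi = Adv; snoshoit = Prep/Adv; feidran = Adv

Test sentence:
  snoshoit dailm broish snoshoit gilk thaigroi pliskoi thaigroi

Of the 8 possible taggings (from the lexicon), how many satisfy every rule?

Candidates per position — 1:snoshoit {Prep,Adv}; 2:dailm {Adv,Prep}; 3:broish {Conj}; 4:snoshoit {Prep,Adv}; 5:gilk {Prep}; 6:thaigroi {Conj}; 7:pliskoi {Adv}; 8:thaigroi {Conj}.
There are 8 candidate sequences in total.
The sequences that satisfy every rule: Prep Adv Conj Prep Prep Conj Adv Conj; Prep Prep Conj Prep Prep Conj Adv Conj.
Count = 2.

2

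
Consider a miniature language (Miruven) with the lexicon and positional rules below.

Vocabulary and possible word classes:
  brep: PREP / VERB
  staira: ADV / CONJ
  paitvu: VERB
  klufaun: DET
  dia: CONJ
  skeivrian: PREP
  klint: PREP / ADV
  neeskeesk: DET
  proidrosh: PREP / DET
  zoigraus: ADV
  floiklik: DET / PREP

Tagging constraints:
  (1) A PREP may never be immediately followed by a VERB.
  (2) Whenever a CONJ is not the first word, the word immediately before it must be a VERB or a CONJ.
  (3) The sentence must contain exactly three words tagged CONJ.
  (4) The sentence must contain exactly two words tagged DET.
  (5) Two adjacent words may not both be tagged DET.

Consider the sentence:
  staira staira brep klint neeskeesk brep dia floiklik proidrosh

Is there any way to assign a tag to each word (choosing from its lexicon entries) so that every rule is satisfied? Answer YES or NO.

YES

Candidates per position — 1:staira {ADV,CONJ}; 2:staira {ADV,CONJ}; 3:brep {PREP,VERB}; 4:klint {PREP,ADV}; 5:neeskeesk {DET}; 6:brep {PREP,VERB}; 7:dia {CONJ}; 8:floiklik {DET,PREP}; 9:proidrosh {PREP,DET}.
One satisfying assignment: CONJ CONJ PREP PREP DET VERB CONJ PREP DET.
Checking: rule 1 satisfied; rule 2 satisfied; rule 3 satisfied; rule 4 satisfied; rule 5 satisfied.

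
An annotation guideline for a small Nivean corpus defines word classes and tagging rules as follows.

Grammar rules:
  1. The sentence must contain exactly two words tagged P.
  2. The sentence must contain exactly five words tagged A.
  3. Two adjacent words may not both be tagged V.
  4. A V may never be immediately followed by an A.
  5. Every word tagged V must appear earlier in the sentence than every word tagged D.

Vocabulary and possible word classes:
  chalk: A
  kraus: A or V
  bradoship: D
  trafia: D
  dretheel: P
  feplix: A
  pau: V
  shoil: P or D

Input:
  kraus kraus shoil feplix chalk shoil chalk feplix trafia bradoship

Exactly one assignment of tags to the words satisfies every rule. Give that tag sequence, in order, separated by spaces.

A V P A A P A A D D

Candidates per position — 1:kraus {A,V}; 2:kraus {A,V}; 3:shoil {P,D}; 4:feplix {A}; 5:chalk {A}; 6:shoil {P,D}; 7:chalk {A}; 8:feplix {A}; 9:trafia {D}; 10:bradoship {D}.
Position 3: tagging it D would leave rule 1 unsatisfiable, so it must be P.
Position 6: tagging it D would leave rule 1 unsatisfiable, so it must be P.
The remaining ambiguous positions (1, 2) are resolved jointly — only one combination satisfies every rule.
That leaves exactly one tagging: A V P A A P A A D D.
Check: rule 1 holds; rule 2 holds; rule 3 holds; rule 4 holds; rule 5 holds.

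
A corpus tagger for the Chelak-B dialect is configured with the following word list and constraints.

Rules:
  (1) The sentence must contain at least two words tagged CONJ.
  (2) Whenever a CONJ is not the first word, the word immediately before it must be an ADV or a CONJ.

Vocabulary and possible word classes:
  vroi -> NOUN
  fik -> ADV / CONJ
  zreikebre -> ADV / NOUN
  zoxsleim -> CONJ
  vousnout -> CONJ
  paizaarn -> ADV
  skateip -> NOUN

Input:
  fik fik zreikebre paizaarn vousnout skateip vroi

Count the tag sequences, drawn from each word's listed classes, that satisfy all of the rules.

6

Candidates per position — 1:fik {ADV,CONJ}; 2:fik {ADV,CONJ}; 3:zreikebre {ADV,NOUN}; 4:paizaarn {ADV}; 5:vousnout {CONJ}; 6:skateip {NOUN}; 7:vroi {NOUN}.
There are 8 candidate sequences in total.
Checking each against the rules leaves 6 sequences.
Count = 6.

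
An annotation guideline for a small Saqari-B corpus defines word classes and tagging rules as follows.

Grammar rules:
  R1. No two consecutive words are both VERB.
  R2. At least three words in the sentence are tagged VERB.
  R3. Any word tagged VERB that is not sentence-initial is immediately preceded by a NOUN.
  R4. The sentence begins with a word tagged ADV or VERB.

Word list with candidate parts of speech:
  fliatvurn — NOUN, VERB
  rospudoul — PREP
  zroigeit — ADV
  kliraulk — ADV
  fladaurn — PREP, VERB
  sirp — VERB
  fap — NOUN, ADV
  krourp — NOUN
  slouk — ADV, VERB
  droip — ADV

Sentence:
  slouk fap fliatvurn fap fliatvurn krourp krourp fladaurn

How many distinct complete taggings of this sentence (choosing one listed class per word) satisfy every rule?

7

Candidates per position — 1:slouk {ADV,VERB}; 2:fap {NOUN,ADV}; 3:fliatvurn {NOUN,VERB}; 4:fap {NOUN,ADV}; 5:fliatvurn {NOUN,VERB}; 6:krourp {NOUN}; 7:krourp {NOUN}; 8:fladaurn {PREP,VERB}.
There are 64 candidate sequences in total.
Checking each against the rules leaves 7 sequences.
Count = 7.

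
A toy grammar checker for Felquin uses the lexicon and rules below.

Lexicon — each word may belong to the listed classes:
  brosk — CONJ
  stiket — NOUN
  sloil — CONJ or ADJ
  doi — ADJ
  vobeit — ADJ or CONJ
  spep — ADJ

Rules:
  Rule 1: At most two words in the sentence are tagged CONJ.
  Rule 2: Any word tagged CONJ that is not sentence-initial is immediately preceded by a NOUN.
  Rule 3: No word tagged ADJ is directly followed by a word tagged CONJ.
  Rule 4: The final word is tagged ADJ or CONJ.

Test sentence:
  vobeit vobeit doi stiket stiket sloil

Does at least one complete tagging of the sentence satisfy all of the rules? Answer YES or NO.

YES

Candidates per position — 1:vobeit {ADJ,CONJ}; 2:vobeit {ADJ,CONJ}; 3:doi {ADJ}; 4:stiket {NOUN}; 5:stiket {NOUN}; 6:sloil {CONJ,ADJ}.
One satisfying assignment: ADJ ADJ ADJ NOUN NOUN ADJ.
Rule-by-rule: rule 1 holds; rule 2 holds; rule 3 holds; rule 4 holds.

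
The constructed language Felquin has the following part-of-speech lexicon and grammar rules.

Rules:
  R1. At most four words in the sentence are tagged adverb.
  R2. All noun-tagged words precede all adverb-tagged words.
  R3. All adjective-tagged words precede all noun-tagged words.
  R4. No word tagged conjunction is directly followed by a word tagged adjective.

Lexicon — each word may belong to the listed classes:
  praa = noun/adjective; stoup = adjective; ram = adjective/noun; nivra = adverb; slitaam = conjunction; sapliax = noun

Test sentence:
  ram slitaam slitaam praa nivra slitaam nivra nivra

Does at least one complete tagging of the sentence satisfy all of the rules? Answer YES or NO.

Candidates per position — 1:ram {adjective,noun}; 2:slitaam {conjunction}; 3:slitaam {conjunction}; 4:praa {noun,adjective}; 5:nivra {adverb}; 6:slitaam {conjunction}; 7:nivra {adverb}; 8:nivra {adverb}.
One satisfying assignment: noun conjunction conjunction noun adverb conjunction adverb adverb.
Check: rule 1 ✓; rule 2 ✓; rule 3 ✓; rule 4 ✓.

YES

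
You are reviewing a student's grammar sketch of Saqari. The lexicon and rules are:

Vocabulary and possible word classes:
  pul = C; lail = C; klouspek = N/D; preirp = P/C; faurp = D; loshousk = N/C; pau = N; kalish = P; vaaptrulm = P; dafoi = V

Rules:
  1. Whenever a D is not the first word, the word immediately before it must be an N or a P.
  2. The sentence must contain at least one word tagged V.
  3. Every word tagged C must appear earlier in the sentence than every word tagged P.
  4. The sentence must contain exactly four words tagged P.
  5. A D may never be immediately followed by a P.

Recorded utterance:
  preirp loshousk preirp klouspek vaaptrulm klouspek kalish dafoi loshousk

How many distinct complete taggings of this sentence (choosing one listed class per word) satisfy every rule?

1

Candidates per position — 1:preirp {P,C}; 2:loshousk {N,C}; 3:preirp {P,C}; 4:klouspek {N,D}; 5:vaaptrulm {P}; 6:klouspek {N,D}; 7:kalish {P}; 8:dafoi {V}; 9:loshousk {N,C}.
There are 64 candidate sequences in total.
The sequences that satisfy every rule: P N P N P N P V N.
Count = 1.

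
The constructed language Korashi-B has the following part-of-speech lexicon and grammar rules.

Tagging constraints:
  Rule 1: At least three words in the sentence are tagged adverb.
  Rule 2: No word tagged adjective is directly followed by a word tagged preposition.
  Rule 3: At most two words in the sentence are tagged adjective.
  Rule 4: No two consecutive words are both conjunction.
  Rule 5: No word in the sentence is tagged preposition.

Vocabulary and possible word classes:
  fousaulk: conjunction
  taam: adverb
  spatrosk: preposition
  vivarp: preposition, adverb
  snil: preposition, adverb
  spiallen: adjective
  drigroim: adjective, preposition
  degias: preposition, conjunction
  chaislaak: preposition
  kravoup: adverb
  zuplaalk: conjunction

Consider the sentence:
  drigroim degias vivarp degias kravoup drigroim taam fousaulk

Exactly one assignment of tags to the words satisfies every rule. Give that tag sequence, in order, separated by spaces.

adjective conjunction adverb conjunction adverb adjective adverb conjunction

Candidates per position — 1:drigroim {adjective,preposition}; 2:degias {preposition,conjunction}; 3:vivarp {preposition,adverb}; 4:degias {preposition,conjunction}; 5:kravoup {adverb}; 6:drigroim {adjective,preposition}; 7:taam {adverb}; 8:fousaulk {conjunction}.
Position 1: tagging it preposition would leave rule 5 unsatisfiable, so it must be adjective.
Position 2: tagging it preposition would leave rule 2 unsatisfiable, so it must be conjunction.
Position 3: tagging it preposition would leave rule 1 unsatisfiable, so it must be adverb.
Position 4: tagging it preposition would leave rule 5 unsatisfiable, so it must be conjunction.
Position 6: tagging it preposition would leave rule 5 unsatisfiable, so it must be adjective.
The only consistent sequence is: adjective conjunction adverb conjunction adverb adjective adverb conjunction.
Rule-by-rule: rule 1 ok; rule 2 ok; rule 3 ok; rule 4 ok; rule 5 ok.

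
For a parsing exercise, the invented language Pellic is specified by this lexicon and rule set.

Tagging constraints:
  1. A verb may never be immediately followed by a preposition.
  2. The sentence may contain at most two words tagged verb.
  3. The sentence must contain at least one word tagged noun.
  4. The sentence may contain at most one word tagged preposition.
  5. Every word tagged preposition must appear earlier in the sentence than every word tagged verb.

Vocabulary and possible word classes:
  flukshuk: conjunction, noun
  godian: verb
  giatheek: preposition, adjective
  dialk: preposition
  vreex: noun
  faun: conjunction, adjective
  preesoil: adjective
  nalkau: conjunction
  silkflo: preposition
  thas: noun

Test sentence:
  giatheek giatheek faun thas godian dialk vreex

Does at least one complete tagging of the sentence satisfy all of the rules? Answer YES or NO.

NO

Candidates per position — 1:giatheek {preposition,adjective}; 2:giatheek {preposition,adjective}; 3:faun {conjunction,adjective}; 4:thas {noun}; 5:godian {verb}; 6:dialk {preposition}; 7:vreex {noun}.
Rule 1 cannot be satisfied by any choice of tags from the lexicon.
So there is no consistent tagging.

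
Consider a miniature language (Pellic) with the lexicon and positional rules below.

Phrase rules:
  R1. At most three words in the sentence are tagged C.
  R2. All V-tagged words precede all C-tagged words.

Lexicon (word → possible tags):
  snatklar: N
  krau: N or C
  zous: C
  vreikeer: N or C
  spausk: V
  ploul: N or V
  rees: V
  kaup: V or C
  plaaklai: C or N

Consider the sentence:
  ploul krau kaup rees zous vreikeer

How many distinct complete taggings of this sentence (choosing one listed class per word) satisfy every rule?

4

Candidates per position — 1:ploul {N,V}; 2:krau {N,C}; 3:kaup {V,C}; 4:rees {V}; 5:zous {C}; 6:vreikeer {N,C}.
There are 16 candidate sequences in total.
The sequences that satisfy every rule: N N V V C N; N N V V C C; V N V V C N; V N V V C C.
Count = 4.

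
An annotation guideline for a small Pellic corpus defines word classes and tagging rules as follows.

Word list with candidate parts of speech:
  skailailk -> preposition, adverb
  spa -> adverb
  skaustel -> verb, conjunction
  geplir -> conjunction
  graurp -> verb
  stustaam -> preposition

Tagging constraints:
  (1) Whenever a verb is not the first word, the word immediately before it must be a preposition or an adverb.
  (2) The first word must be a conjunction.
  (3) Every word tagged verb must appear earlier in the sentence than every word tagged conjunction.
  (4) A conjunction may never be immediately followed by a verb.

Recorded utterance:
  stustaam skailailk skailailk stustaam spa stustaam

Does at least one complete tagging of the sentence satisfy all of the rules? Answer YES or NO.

NO

Candidates per position — 1:stustaam {preposition}; 2:skailailk {preposition,adverb}; 3:skailailk {preposition,adverb}; 4:stustaam {preposition}; 5:spa {adverb}; 6:stustaam {preposition}.
Rule 2 cannot be satisfied by any choice of tags from the lexicon.
So there is no consistent tagging.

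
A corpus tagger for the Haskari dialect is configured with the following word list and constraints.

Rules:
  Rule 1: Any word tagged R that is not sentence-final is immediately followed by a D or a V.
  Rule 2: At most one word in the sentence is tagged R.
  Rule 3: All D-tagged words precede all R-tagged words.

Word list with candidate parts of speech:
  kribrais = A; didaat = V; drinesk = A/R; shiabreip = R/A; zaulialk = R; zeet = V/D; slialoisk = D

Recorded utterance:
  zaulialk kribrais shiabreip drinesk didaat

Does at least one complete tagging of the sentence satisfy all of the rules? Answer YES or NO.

Candidates per position — 1:zaulialk {R}; 2:kribrais {A}; 3:shiabreip {R,A}; 4:drinesk {A,R}; 5:didaat {V}.
Rule 1 cannot be satisfied by any choice of tags from the lexicon.
So there is no consistent tagging.

NO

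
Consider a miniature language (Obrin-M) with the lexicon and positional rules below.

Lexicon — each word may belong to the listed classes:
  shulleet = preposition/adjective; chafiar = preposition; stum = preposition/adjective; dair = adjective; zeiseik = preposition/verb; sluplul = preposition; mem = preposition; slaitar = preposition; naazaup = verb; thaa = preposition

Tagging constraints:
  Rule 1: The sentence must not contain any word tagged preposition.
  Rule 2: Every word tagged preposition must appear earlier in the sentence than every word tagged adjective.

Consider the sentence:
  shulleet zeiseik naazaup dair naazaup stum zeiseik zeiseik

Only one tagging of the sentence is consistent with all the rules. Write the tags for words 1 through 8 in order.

adjective verb verb adjective verb adjective verb verb

Candidates per position — 1:shulleet {preposition,adjective}; 2:zeiseik {preposition,verb}; 3:naazaup {verb}; 4:dair {adjective}; 5:naazaup {verb}; 6:stum {preposition,adjective}; 7:zeiseik {preposition,verb}; 8:zeiseik {preposition,verb}.
Position 1: preposition is ruled out by rule 1; that leaves adjective.
Position 2: preposition is ruled out by rule 1; that leaves verb.
Position 6: preposition is ruled out by rule 1; that leaves adjective.
Position 7: preposition is ruled out by rule 1; that leaves verb.
Position 8: preposition is ruled out by rule 1; that leaves verb.
The only consistent sequence is: adjective verb verb adjective verb adjective verb verb.
Check: rule 1 satisfied; rule 2 satisfied.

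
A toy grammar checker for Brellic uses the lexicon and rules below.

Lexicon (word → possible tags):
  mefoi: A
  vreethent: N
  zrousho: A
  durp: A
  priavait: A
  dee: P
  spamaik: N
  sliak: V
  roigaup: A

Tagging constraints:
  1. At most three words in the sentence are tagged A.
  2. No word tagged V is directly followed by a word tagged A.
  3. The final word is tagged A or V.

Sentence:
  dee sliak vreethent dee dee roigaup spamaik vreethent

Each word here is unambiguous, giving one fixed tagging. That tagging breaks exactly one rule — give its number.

3

Fixed tagging: P V N P P A N N.
Rule check: R1 ok, R2 ok, R3 fails.
Only rule 3 fails.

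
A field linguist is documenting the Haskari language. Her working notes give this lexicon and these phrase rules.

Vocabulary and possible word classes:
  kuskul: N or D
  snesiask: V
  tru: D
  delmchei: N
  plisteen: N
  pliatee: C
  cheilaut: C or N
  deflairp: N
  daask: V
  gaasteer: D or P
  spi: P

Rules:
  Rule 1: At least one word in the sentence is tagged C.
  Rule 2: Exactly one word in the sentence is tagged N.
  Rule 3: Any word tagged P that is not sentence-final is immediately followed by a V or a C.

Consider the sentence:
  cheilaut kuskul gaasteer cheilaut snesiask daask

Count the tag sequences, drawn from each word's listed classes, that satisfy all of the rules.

5

Candidates per position — 1:cheilaut {C,N}; 2:kuskul {N,D}; 3:gaasteer {D,P}; 4:cheilaut {C,N}; 5:snesiask {V}; 6:daask {V}.
There are 16 candidate sequences in total.
The sequences that satisfy every rule: C N D C V V; C N P C V V; C D D N V V; N D D C V V; N D P C V V.
Count = 5.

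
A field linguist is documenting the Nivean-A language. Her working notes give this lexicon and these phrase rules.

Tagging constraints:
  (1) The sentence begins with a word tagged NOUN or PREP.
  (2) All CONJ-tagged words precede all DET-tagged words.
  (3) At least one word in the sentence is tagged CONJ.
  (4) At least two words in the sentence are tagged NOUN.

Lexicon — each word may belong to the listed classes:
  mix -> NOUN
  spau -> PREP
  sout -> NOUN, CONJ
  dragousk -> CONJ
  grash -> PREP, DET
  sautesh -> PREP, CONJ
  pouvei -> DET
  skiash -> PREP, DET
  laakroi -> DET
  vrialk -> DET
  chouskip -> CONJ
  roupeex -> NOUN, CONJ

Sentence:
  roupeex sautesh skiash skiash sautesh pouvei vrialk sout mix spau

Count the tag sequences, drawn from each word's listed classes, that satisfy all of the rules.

6

Candidates per position — 1:roupeex {NOUN,CONJ}; 2:sautesh {PREP,CONJ}; 3:skiash {PREP,DET}; 4:skiash {PREP,DET}; 5:sautesh {PREP,CONJ}; 6:pouvei {DET}; 7:vrialk {DET}; 8:sout {NOUN,CONJ}; 9:mix {NOUN}; 10:spau {PREP}.
There are 64 candidate sequences in total.
Checking each against the rules leaves 6 sequences.
Count = 6.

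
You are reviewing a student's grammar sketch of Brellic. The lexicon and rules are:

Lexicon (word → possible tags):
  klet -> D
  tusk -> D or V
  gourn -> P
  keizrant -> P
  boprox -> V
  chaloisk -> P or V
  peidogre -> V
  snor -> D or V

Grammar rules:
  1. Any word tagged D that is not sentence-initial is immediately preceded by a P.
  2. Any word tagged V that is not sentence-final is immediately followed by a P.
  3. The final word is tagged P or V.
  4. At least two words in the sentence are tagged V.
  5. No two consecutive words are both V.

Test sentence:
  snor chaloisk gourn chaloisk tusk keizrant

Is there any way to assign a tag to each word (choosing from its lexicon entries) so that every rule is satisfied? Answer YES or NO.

Candidates per position — 1:snor {D,V}; 2:chaloisk {P,V}; 3:gourn {P}; 4:chaloisk {P,V}; 5:tusk {D,V}; 6:keizrant {P}.
One satisfying assignment: V P P P V P.
Checking: rule 1 ✓; rule 2 ✓; rule 3 ✓; rule 4 ✓; rule 5 ✓.

YES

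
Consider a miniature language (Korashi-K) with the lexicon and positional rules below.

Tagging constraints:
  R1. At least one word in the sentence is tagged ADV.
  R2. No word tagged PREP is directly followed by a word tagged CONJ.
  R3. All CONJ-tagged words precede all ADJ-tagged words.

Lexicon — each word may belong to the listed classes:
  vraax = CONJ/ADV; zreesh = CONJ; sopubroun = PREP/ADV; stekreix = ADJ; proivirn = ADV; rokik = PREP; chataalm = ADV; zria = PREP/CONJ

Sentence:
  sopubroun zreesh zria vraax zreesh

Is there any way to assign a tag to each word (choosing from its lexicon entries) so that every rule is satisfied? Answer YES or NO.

YES

Candidates per position — 1:sopubroun {PREP,ADV}; 2:zreesh {CONJ}; 3:zria {PREP,CONJ}; 4:vraax {CONJ,ADV}; 5:zreesh {CONJ}.
One satisfying assignment: ADV CONJ CONJ CONJ CONJ.
Verifying each rule — rule 1 ✓; rule 2 ✓; rule 3 ✓.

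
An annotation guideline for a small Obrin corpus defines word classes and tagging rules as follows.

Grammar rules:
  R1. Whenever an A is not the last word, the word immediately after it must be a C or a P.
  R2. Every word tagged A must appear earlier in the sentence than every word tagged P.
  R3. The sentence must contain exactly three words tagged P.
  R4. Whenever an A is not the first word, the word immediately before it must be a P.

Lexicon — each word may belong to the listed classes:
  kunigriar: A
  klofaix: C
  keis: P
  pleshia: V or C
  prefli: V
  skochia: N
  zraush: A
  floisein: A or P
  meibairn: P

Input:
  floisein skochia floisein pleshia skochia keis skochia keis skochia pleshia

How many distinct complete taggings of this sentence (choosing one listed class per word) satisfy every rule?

0

Candidates per position — 1:floisein {A,P}; 2:skochia {N}; 3:floisein {A,P}; 4:pleshia {V,C}; 5:skochia {N}; 6:keis {P}; 7:skochia {N}; 8:keis {P}; 9:skochia {N}; 10:pleshia {V,C}.
There are 16 candidate sequences in total.
Every candidate sequence violates at least one rule; no consistent tagging exists.
Count = 0.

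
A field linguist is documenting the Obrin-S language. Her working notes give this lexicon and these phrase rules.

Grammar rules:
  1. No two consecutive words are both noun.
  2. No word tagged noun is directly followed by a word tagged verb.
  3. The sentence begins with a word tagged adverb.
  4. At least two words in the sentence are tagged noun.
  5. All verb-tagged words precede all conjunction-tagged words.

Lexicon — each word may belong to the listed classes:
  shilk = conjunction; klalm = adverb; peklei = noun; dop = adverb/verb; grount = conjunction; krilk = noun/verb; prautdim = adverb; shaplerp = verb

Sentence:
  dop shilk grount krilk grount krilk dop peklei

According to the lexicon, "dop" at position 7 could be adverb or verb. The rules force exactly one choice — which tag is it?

adverb

Candidates per position — 1:dop {adverb,verb}; 2:shilk {conjunction}; 3:grount {conjunction}; 4:krilk {noun,verb}; 5:grount {conjunction}; 6:krilk {noun,verb}; 7:dop {adverb,verb}; 8:peklei {noun}.
Position 1: verb is ruled out by rule 3; that leaves adverb.
Position 4: verb is ruled out by rule 5; that leaves noun.
Position 6: verb is ruled out by rule 5; that leaves noun.
Position 7: verb is ruled out by rule 2; that leaves adverb.
So the tagging must be: adverb conjunction conjunction noun conjunction noun adverb noun.
Rule-by-rule: rule 1 holds; rule 2 holds; rule 3 holds; rule 4 holds; rule 5 holds.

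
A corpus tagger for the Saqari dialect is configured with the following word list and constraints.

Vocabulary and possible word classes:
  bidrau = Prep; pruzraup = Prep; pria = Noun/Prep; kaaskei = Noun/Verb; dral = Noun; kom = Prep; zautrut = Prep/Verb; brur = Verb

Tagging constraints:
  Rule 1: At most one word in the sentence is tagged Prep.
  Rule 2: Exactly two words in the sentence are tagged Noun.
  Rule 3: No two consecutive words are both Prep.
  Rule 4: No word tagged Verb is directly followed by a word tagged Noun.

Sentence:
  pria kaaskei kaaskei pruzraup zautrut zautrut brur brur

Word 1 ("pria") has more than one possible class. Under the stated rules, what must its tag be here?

Noun

Candidates per position — 1:pria {Noun,Prep}; 2:kaaskei {Noun,Verb}; 3:kaaskei {Noun,Verb}; 4:pruzraup {Prep}; 5:zautrut {Prep,Verb}; 6:zautrut {Prep,Verb}; 7:brur {Verb}; 8:brur {Verb}.
Position 1: tagging it Prep would leave rule 1 unsatisfiable, so it must be Noun.
Position 5: tagging it Prep would leave rule 1 unsatisfiable, so it must be Verb.
Position 6: tagging it Prep would leave rule 1 unsatisfiable, so it must be Verb.
The remaining ambiguous positions (2, 3) are resolved jointly — only one combination satisfies every rule.
The only consistent sequence is: Noun Noun Verb Prep Verb Verb Verb Verb.
Check: rule 1 holds; rule 2 holds; rule 3 holds; rule 4 holds.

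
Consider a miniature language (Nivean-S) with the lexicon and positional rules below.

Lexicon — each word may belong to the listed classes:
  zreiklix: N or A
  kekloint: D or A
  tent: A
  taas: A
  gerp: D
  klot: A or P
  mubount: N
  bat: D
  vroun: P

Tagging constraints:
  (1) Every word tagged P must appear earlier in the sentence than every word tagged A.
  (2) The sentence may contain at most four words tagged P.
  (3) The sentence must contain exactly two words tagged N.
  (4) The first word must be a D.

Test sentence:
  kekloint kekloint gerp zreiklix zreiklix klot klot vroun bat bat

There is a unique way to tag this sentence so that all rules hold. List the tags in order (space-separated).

D D D N N P P P D D

Candidates per position — 1:kekloint {D,A}; 2:kekloint {D,A}; 3:gerp {D}; 4:zreiklix {N,A}; 5:zreiklix {N,A}; 6:klot {A,P}; 7:klot {A,P}; 8:vroun {P}; 9:bat {D}; 10:bat {D}.
If word 1 were A, no tagging could satisfy rule 1; so word 1 is D.
If word 2 were A, no tagging could satisfy rule 1; so word 2 is D.
If word 4 were A, no tagging could satisfy rule 1; so word 4 is N.
If word 5 were A, no tagging could satisfy rule 1; so word 5 is N.
If word 6 were A, no tagging could satisfy rule 1; so word 6 is P.
If word 7 were A, no tagging could satisfy rule 1; so word 7 is P.
So the tagging must be: D D D N N P P P D D.
Checking: rule 1 satisfied; rule 2 satisfied; rule 3 satisfied; rule 4 satisfied.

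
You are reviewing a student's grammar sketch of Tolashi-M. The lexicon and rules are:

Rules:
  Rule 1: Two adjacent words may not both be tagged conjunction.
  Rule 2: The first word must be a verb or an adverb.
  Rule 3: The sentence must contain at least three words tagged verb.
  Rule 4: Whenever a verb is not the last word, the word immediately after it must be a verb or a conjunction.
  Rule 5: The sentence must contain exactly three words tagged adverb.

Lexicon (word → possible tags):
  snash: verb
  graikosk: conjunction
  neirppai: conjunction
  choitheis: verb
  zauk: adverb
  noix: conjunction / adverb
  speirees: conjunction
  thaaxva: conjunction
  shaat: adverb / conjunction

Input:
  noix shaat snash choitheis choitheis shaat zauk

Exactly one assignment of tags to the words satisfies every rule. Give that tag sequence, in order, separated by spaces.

adverb adverb verb verb verb conjunction adverb

Candidates per position — 1:noix {conjunction,adverb}; 2:shaat {adverb,conjunction}; 3:snash {verb}; 4:choitheis {verb}; 5:choitheis {verb}; 6:shaat {adverb,conjunction}; 7:zauk {adverb}.
Position 1: conjunction is ruled out by rule 2; that leaves adverb.
Position 6: adverb is ruled out by rule 4; that leaves conjunction.
Position 2: conjunction is ruled out by rule 5; that leaves adverb.
So the tagging must be: adverb adverb verb verb verb conjunction adverb.
Verifying each rule — rule 1 holds; rule 2 holds; rule 3 holds; rule 4 holds; rule 5 holds.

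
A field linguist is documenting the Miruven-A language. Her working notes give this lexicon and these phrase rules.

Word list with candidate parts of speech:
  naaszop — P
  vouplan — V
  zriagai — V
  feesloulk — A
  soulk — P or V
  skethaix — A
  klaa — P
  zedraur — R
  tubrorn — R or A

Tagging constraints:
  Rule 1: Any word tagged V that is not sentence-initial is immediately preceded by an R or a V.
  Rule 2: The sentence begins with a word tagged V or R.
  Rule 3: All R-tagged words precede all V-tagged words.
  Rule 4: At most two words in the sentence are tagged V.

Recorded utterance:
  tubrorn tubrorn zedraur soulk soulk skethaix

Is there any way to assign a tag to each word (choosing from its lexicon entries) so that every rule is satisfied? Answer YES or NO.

YES

Candidates per position — 1:tubrorn {R,A}; 2:tubrorn {R,A}; 3:zedraur {R}; 4:soulk {P,V}; 5:soulk {P,V}; 6:skethaix {A}.
One satisfying assignment: R A R P P A.
Check: rule 1 satisfied; rule 2 satisfied; rule 3 satisfied; rule 4 satisfied.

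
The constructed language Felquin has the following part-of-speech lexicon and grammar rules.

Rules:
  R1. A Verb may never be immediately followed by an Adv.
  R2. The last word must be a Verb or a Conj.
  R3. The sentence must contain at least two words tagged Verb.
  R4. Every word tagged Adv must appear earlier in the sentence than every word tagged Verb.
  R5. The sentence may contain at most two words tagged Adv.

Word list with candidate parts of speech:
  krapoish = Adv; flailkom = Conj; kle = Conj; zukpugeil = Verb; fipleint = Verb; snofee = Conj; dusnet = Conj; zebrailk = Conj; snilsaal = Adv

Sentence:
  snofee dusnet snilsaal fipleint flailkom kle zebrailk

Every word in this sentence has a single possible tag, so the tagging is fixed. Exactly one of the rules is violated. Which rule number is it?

3

Fixed tagging: Conj Conj Adv Verb Conj Conj Conj.
Rule check: R1 pass, R2 pass, R3 fail, R4 pass, R5 pass.
Only rule 3 fails.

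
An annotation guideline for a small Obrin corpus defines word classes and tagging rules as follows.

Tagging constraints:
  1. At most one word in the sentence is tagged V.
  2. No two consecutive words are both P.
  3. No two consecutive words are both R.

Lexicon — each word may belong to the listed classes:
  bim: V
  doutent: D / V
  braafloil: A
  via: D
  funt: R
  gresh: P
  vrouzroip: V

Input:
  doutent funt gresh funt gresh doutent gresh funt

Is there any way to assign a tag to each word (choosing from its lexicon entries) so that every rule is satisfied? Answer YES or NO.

Candidates per position — 1:doutent {D,V}; 2:funt {R}; 3:gresh {P}; 4:funt {R}; 5:gresh {P}; 6:doutent {D,V}; 7:gresh {P}; 8:funt {R}.
One satisfying assignment: V R P R P D P R.
Check: rule 1 satisfied; rule 2 satisfied; rule 3 satisfied.

YES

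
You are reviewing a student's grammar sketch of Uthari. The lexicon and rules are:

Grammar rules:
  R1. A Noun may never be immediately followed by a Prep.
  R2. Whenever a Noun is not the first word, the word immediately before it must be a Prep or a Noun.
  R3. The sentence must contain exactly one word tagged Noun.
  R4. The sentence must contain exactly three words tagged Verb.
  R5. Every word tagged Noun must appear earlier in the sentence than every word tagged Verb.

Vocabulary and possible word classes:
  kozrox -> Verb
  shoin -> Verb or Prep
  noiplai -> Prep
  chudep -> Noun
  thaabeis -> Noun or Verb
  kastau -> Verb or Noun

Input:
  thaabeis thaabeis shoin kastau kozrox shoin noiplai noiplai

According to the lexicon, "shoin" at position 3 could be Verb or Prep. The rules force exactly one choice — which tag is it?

Candidates per position — 1:thaabeis {Noun,Verb}; 2:thaabeis {Noun,Verb}; 3:shoin {Verb,Prep}; 4:kastau {Verb,Noun}; 5:kozrox {Verb}; 6:shoin {Verb,Prep}; 7:noiplai {Prep}; 8:noiplai {Prep}.
Position 3: the remaining choice is settled jointly with positions 1, 2, 4, 6 — only Prep at position 3 is part of a tagging that satisfies every rule.
The unique satisfying tagging is: Noun Verb Prep Verb Verb Prep Prep Prep.
Verifying each rule — rule 1 holds; rule 2 holds; rule 3 holds; rule 4 holds; rule 5 holds.

Prep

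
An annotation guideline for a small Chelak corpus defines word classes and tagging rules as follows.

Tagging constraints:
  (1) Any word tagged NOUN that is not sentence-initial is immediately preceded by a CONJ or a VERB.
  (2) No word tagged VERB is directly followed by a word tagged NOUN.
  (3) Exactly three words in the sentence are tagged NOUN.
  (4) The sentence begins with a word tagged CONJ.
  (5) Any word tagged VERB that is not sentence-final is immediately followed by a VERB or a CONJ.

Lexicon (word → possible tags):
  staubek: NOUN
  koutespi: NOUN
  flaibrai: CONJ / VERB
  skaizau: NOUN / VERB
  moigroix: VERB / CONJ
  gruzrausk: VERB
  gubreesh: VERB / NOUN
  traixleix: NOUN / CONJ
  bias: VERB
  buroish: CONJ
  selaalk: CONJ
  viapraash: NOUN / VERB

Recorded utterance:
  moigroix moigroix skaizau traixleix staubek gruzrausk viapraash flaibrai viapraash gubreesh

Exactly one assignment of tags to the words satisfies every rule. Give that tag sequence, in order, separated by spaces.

Candidates per position — 1:moigroix {VERB,CONJ}; 2:moigroix {VERB,CONJ}; 3:skaizau {NOUN,VERB}; 4:traixleix {NOUN,CONJ}; 5:staubek {NOUN}; 6:gruzrausk {VERB}; 7:viapraash {NOUN,VERB}; 8:flaibrai {CONJ,VERB}; 9:viapraash {NOUN,VERB}; 10:gubreesh {VERB,NOUN}.
At position 1, choosing VERB makes rule 4 impossible to satisfy; hence CONJ.
At position 4, choosing NOUN makes rule 1 impossible to satisfy; hence CONJ.
At position 7, choosing NOUN makes rule 2 impossible to satisfy; hence VERB.
The remaining ambiguous positions (2, 3, 8, 9, 10) are resolved jointly — only one combination satisfies every rule.
The only consistent sequence is: CONJ CONJ NOUN CONJ NOUN VERB VERB CONJ NOUN VERB.
Checking: rule 1 ok; rule 2 ok; rule 3 ok; rule 4 ok; rule 5 ok.

CONJ CONJ NOUN CONJ NOUN VERB VERB CONJ NOUN VERB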